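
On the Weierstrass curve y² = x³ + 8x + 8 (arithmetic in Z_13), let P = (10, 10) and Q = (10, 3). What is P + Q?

The two points share x = 10 and their y-coordinates satisfy 10 + 3 ≡ 0 (mod 13), so they are inverses. Their sum is the point at infinity.

O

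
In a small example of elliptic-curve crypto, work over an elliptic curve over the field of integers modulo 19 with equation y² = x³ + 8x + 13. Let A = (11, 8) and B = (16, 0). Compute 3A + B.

(5, 11)

First 3A:
Repeated addition: build up to 3A.
2A: tangent at (11, 8): λ = (3·11² + 8)/(2·8) ≡ 10/16. 16⁻¹ ≡ 6 (mod 19), so λ ≡ 10·6 ≡ 3.
  x = λ² - 11 - 11 = 9 - 22 ≡ 6; y = λ·(11 - 6) - 8 ≡ 7. → (6, 7)
3A: (6, 7) + (11, 8). λ = (8 - 7)/(11 - 6) ≡ 1/5 mod 19. 5⁻¹ ≡ 4 (mod 19), so λ ≡ 4.
  x = λ² - 6 - 11 = 16 - 17 ≡ 18; y = λ·(6 - 18) - 7 ≡ 2. → (18, 2)
3A = (18, 2).
Finally 3A + B:
(18, 2) + (16, 0). λ = (0 - 2)/(16 - 18) ≡ 17/17 mod 19. 17⁻¹ ≡ 9 (mod 19), so λ ≡ 1.
  x = λ² - 18 - 16 = 1 - 34 ≡ 5; y = λ·(18 - 5) - 2 ≡ 11. → (5, 11)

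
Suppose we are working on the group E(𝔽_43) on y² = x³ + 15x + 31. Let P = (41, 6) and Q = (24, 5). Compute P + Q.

(41, 6) + (24, 5). λ = (5 - 6)/(24 - 41) ≡ 42/26 mod 43. 26⁻¹ ≡ 5 (mod 43) since 26·5 = 130 ≡ 1, so λ ≡ 38.
  x = λ² - 41 - 24 = 1444 - 65 ≡ 3; y = λ·(41 - 3) - 6 ≡ 19. → (3, 19)

(3, 19)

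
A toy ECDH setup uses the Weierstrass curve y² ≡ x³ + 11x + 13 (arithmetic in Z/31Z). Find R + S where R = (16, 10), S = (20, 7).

(13, 11)

(16, 10) + (20, 7). λ = (7 - 10)/(20 - 16) ≡ 28/4 mod 31. 4⁻¹ ≡ 8 (mod 31) since 4·8 = 32 ≡ 1, so λ ≡ 7.
  x = λ² - 16 - 20 = 49 - 36 ≡ 13; y = λ·(16 - 13) - 10 ≡ 11. → (13, 11)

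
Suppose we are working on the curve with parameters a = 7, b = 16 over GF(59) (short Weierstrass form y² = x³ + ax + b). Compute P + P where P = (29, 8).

(30, 33)

tangent at (29, 8): λ = (3·29² + 7)/(2·8) ≡ 52/16. 16⁻¹ ≡ 48 (mod 59), so λ ≡ 52·48 ≡ 18.
  x = λ² - 29 - 29 = 324 - 58 ≡ 30; y = λ·(29 - 30) - 8 ≡ 33. → (30, 33)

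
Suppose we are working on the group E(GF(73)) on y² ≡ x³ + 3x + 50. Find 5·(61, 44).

(61, 44)

Write G = (61, 44).
Double-and-add on 5 = (101)₂. Start with G = (61, 44) for the leading 1-bit.
double: tangent at (61, 44): λ = (3·61² + 3)/(2·44) ≡ 70/15. 15⁻¹ ≡ 39 (mod 73), so λ ≡ 70·39 ≡ 29.
  x = λ² - 61 - 61 = 841 - 122 ≡ 62; y = λ·(61 - 62) - 44 ≡ 0. → (62, 0)
double: (62, 0) + (62, 0): same x and y₁ ≡ -y₂, so the sum is O.
add G: O + (61, 44) = (61, 44) (identity).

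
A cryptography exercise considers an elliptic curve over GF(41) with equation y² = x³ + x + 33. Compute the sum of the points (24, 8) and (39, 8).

(24, 8) + (39, 8). λ = (8 - 8)/(39 - 24) ≡ 0/15 mod 41. 15⁻¹ ≡ 11 (mod 41), so λ ≡ 0.
  x = λ² - 24 - 39 = 0 - 63 ≡ 19; y = λ·(24 - 19) - 8 ≡ 33. → (19, 33)

(19, 33)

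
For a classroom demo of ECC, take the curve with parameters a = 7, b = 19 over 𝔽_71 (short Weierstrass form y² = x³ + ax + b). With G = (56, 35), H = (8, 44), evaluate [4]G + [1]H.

(44, 58)

First 4G:
Repeated addition: build up to 4G.
2G: tangent at (56, 35): λ = (3·56² + 7)/(2·35) ≡ 43/70. 70⁻¹ ≡ 70 (mod 71), so λ ≡ 43·70 ≡ 28.
  x = λ² - 56 - 56 = 784 - 112 ≡ 33; y = λ·(56 - 33) - 35 ≡ 41. → (33, 41)
3G: (33, 41) + (56, 35). λ = (35 - 41)/(56 - 33) ≡ 65/23 mod 71. 23⁻¹ ≡ 34 (mod 71), so λ ≡ 9.
  x = λ² - 33 - 56 = 81 - 89 ≡ 63; y = λ·(33 - 63) - 41 ≡ 44. → (63, 44)
4G: (63, 44) + (56, 35). λ = (35 - 44)/(56 - 63) ≡ 62/64 mod 71. 64⁻¹ ≡ 10 (mod 71), so λ ≡ 52.
  x = λ² - 63 - 56 = 2704 - 119 ≡ 29; y = λ·(63 - 29) - 44 ≡ 20. → (29, 20)
4G = (29, 20).
Finally 4G + H:
(29, 20) + (8, 44). λ = (44 - 20)/(8 - 29) ≡ 24/50 mod 71. 50⁻¹ ≡ 27 (mod 71) since 50·27 = 1350 ≡ 1, so λ ≡ 9.
  x = λ² - 29 - 8 = 81 - 37 ≡ 44; y = λ·(29 - 44) - 20 ≡ 58. → (44, 58)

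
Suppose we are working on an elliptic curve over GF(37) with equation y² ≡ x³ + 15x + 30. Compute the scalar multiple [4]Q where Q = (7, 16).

Double-and-add on 4 = (100)₂. Start with Q = (7, 16) for the leading 1-bit.
double: tangent at (7, 16): λ = (3·7² + 15)/(2·16) ≡ 14/32. 32⁻¹ ≡ 22 (mod 37), so λ ≡ 14·22 ≡ 12.
  x = λ² - 7 - 7 = 144 - 14 ≡ 19; y = λ·(7 - 19) - 16 ≡ 25. → (19, 25)
double: tangent at (19, 25): λ = (3·19² + 15)/(2·25) ≡ 25/13. 13⁻¹ ≡ 20 (mod 37) since 13·20 = 260 ≡ 1, so λ ≡ 25·20 ≡ 19.
  x = λ² - 19 - 19 = 361 - 38 ≡ 27; y = λ·(19 - 27) - 25 ≡ 8. → (27, 8)

(27, 8)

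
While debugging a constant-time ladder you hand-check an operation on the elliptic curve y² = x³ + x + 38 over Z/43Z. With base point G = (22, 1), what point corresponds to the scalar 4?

Repeated addition: build up to 4G.
2G: tangent at (22, 1): λ = (3·22² + 1)/(2·1) ≡ 34/2. 2⁻¹ ≡ 22 (mod 43), so λ ≡ 34·22 ≡ 17.
  x = λ² - 22 - 22 = 289 - 44 ≡ 30; y = λ·(22 - 30) - 1 ≡ 35. → (30, 35)
3G: (30, 35) + (22, 1). λ = (1 - 35)/(22 - 30) ≡ 9/35 mod 43. 35⁻¹ ≡ 16 (mod 43) since 35·16 = 560 ≡ 1, so λ ≡ 15.
  x = λ² - 30 - 22 = 225 - 52 ≡ 1; y = λ·(30 - 1) - 35 ≡ 13. → (1, 13)
4G: (1, 13) + (22, 1). λ = (1 - 13)/(22 - 1) ≡ 31/21 mod 43. 21⁻¹ ≡ 41 (mod 43) since 21·41 = 861 ≡ 1, so λ ≡ 24.
  x = λ² - 1 - 22 = 576 - 23 ≡ 37; y = λ·(1 - 37) - 13 ≡ 26. → (37, 26)

(37, 26)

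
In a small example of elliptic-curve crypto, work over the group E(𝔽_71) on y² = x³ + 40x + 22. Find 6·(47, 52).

(54, 31)

Write G = (47, 52).
Repeated addition: build up to 6G.
2G: tangent at (47, 52): λ = (3·47² + 40)/(2·52) ≡ 64/33. 33⁻¹ ≡ 28 (mod 71), so λ ≡ 64·28 ≡ 17.
  x = λ² - 47 - 47 = 289 - 94 ≡ 53; y = λ·(47 - 53) - 52 ≡ 59. → (53, 59)
3G: (53, 59) + (47, 52). λ = (52 - 59)/(47 - 53) ≡ 64/65 mod 71. 65⁻¹ ≡ 59 (mod 71) since 65·59 = 3835 ≡ 1, so λ ≡ 13.
  x = λ² - 53 - 47 = 169 - 100 ≡ 69; y = λ·(53 - 69) - 59 ≡ 17. → (69, 17)
4G: (69, 17) + (47, 52). λ = (52 - 17)/(47 - 69) ≡ 35/49 mod 71. 49⁻¹ ≡ 29 (mod 71), so λ ≡ 21.
  x = λ² - 69 - 47 = 441 - 116 ≡ 41; y = λ·(69 - 41) - 17 ≡ 3. → (41, 3)
5G: (41, 3) + (47, 52). λ = (52 - 3)/(47 - 41) ≡ 49/6 mod 71. 6⁻¹ ≡ 12 (mod 71) since 6·12 = 72 ≡ 1, so λ ≡ 20.
  x = λ² - 41 - 47 = 400 - 88 ≡ 28; y = λ·(41 - 28) - 3 ≡ 44. → (28, 44)
6G: (28, 44) + (47, 52). λ = (52 - 44)/(47 - 28) ≡ 8/19 mod 71. 19⁻¹ ≡ 15 (mod 71), so λ ≡ 49.
  x = λ² - 28 - 47 = 2401 - 75 ≡ 54; y = λ·(28 - 54) - 44 ≡ 31. → (54, 31)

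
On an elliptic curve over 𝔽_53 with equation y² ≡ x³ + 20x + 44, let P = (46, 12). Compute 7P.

(44, 6)

Repeated addition: build up to 7P.
2P: tangent at (46, 12): λ = (3·46² + 20)/(2·12) ≡ 8/24. 24⁻¹ ≡ 42 (mod 53), so λ ≡ 8·42 ≡ 18.
  x = λ² - 46 - 46 = 324 - 92 ≡ 20; y = λ·(46 - 20) - 12 ≡ 32. → (20, 32)
3P: (20, 32) + (46, 12). λ = (12 - 32)/(46 - 20) ≡ 33/26 mod 53. 26⁻¹ ≡ 51 (mod 53), so λ ≡ 40.
  x = λ² - 20 - 46 = 1600 - 66 ≡ 50; y = λ·(20 - 50) - 32 ≡ 40. → (50, 40)
4P: (50, 40) + (46, 12). λ = (12 - 40)/(46 - 50) ≡ 25/49 mod 53. 49⁻¹ ≡ 13 (mod 53) since 49·13 = 637 ≡ 1, so λ ≡ 7.
  x = λ² - 50 - 46 = 49 - 96 ≡ 6; y = λ·(50 - 6) - 40 ≡ 3. → (6, 3)
5P: (6, 3) + (46, 12). λ = (12 - 3)/(46 - 6) ≡ 9/40 mod 53. 40⁻¹ ≡ 4 (mod 53) since 40·4 = 160 ≡ 1, so λ ≡ 36.
  x = λ² - 6 - 46 = 1296 - 52 ≡ 25; y = λ·(6 - 25) - 3 ≡ 2. → (25, 2)
6P: (25, 2) + (46, 12). λ = (12 - 2)/(46 - 25) ≡ 10/21 mod 53. 21⁻¹ ≡ 48 (mod 53) since 21·48 = 1008 ≡ 1, so λ ≡ 3.
  x = λ² - 25 - 46 = 9 - 71 ≡ 44; y = λ·(25 - 44) - 2 ≡ 47. → (44, 47)
7P: (44, 47) + (46, 12). λ = (12 - 47)/(46 - 44) ≡ 18/2 mod 53. 2⁻¹ ≡ 27 (mod 53), so λ ≡ 9.
  x = λ² - 44 - 46 = 81 - 90 ≡ 44; y = λ·(44 - 44) - 47 ≡ 6. → (44, 6)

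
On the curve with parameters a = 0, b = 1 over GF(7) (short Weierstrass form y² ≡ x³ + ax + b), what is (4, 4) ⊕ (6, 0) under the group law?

(1, 4)

(4, 4) + (6, 0). λ = (0 - 4)/(6 - 4) ≡ 3/2 mod 7. 2⁻¹ ≡ 4 (mod 7), so λ ≡ 5.
  x = λ² - 4 - 6 = 25 - 10 ≡ 1; y = λ·(4 - 1) - 4 ≡ 4. → (1, 4)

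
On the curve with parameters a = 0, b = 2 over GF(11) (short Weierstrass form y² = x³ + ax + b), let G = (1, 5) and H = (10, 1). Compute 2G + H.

First 2G:
Repeated addition: build up to 2G.
2G: tangent at (1, 5): λ = (3·1² + 0)/(2·5) ≡ 3/10. 10⁻¹ ≡ 10 (mod 11), so λ ≡ 3·10 ≡ 8.
  x = λ² - 1 - 1 = 64 - 2 ≡ 7; y = λ·(1 - 7) - 5 ≡ 2. → (7, 2)
2G = (7, 2).
Finally 2G + H:
(7, 2) + (10, 1). λ = (1 - 2)/(10 - 7) ≡ 10/3 mod 11. 3⁻¹ ≡ 4 (mod 11), so λ ≡ 7.
  x = λ² - 7 - 10 = 49 - 17 ≡ 10; y = λ·(7 - 10) - 2 ≡ 10. → (10, 10)

(10, 10)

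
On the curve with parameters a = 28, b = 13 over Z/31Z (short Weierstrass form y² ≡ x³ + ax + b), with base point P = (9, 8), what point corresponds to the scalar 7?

(16, 0)

Double-and-add on 7 = (111)₂. Start with P = (9, 8) for the leading 1-bit.
double: tangent at (9, 8): λ = (3·9² + 28)/(2·8) ≡ 23/16. 16⁻¹ ≡ 2 (mod 31), so λ ≡ 23·2 ≡ 15.
  x = λ² - 9 - 9 = 225 - 18 ≡ 21; y = λ·(9 - 21) - 8 ≡ 29. → (21, 29)
add P: (21, 29) + (9, 8). λ = (8 - 29)/(9 - 21) ≡ 10/19 mod 31. 19⁻¹ ≡ 18 (mod 31) since 19·18 = 342 ≡ 1, so λ ≡ 25.
  x = λ² - 21 - 9 = 625 - 30 ≡ 6; y = λ·(21 - 6) - 29 ≡ 5. → (6, 5)
double: tangent at (6, 5): λ = (3·6² + 28)/(2·5) ≡ 12/10. 10⁻¹ ≡ 28 (mod 31) since 10·28 = 280 ≡ 1, so λ ≡ 12·28 ≡ 26.
  x = λ² - 6 - 6 = 676 - 12 ≡ 13; y = λ·(6 - 13) - 5 ≡ 30. → (13, 30)
add P: (13, 30) + (9, 8). λ = (8 - 30)/(9 - 13) ≡ 9/27 mod 31. 27⁻¹ ≡ 23 (mod 31) since 27·23 = 621 ≡ 1, so λ ≡ 21.
  x = λ² - 13 - 9 = 441 - 22 ≡ 16; y = λ·(13 - 16) - 30 ≡ 0. → (16, 0)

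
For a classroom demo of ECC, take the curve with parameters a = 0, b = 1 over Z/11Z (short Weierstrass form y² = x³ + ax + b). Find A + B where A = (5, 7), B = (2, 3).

(7, 5)

(5, 7) + (2, 3). λ = (3 - 7)/(2 - 5) ≡ 7/8 mod 11. 8⁻¹ ≡ 7 (mod 11), so λ ≡ 5.
  x = λ² - 5 - 2 = 25 - 7 ≡ 7; y = λ·(5 - 7) - 7 ≡ 5. → (7, 5)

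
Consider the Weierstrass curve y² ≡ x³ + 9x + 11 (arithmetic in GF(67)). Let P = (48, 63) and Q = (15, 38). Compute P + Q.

(25, 60)

(48, 63) + (15, 38). λ = (38 - 63)/(15 - 48) ≡ 42/34 mod 67. 34⁻¹ ≡ 2 (mod 67) since 34·2 = 68 ≡ 1, so λ ≡ 17.
  x = λ² - 48 - 15 = 289 - 63 ≡ 25; y = λ·(48 - 25) - 63 ≡ 60. → (25, 60)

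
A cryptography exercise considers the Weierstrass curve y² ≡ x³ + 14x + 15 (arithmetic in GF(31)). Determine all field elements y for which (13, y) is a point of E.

x³ + 14x + 15 = 2394 ≡ 7 (mod 31).
Square roots of 7 mod 31: 10 and 21 (since 10² = 100 ≡ 7).

10, 21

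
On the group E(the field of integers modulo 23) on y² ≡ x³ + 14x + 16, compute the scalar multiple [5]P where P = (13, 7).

(5, 2)

Repeated addition: build up to 5P.
2P: tangent at (13, 7): λ = (3·13² + 14)/(2·7) ≡ 15/14. 14⁻¹ ≡ 5 (mod 23), so λ ≡ 15·5 ≡ 6.
  x = λ² - 13 - 13 = 36 - 26 ≡ 10; y = λ·(13 - 10) - 7 ≡ 11. → (10, 11)
3P: (10, 11) + (13, 7). λ = (7 - 11)/(13 - 10) ≡ 19/3 mod 23. 3⁻¹ ≡ 8 (mod 23), so λ ≡ 14.
  x = λ² - 10 - 13 = 196 - 23 ≡ 12; y = λ·(10 - 12) - 11 ≡ 7. → (12, 7)
4P: (12, 7) + (13, 7). λ = (7 - 7)/(13 - 12) ≡ 0/1 mod 23. 1⁻¹ ≡ 1 (mod 23), so λ ≡ 0.
  x = λ² - 12 - 13 = 0 - 25 ≡ 21; y = λ·(12 - 21) - 7 ≡ 16. → (21, 16)
5P: (21, 16) + (13, 7). λ = (7 - 16)/(13 - 21) ≡ 14/15 mod 23. 15⁻¹ ≡ 20 (mod 23) since 15·20 = 300 ≡ 1, so λ ≡ 4.
  x = λ² - 21 - 13 = 16 - 34 ≡ 5; y = λ·(21 - 5) - 16 ≡ 2. → (5, 2)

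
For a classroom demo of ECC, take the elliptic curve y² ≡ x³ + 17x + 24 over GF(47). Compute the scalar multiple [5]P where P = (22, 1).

Double-and-add on 5 = (101)₂. Start with P = (22, 1) for the leading 1-bit.
double: tangent at (22, 1): λ = (3·22² + 17)/(2·1) ≡ 12/2. 2⁻¹ ≡ 24 (mod 47), so λ ≡ 12·24 ≡ 6.
  x = λ² - 22 - 22 = 36 - 44 ≡ 39; y = λ·(22 - 39) - 1 ≡ 38. → (39, 38)
double: tangent at (39, 38): λ = (3·39² + 17)/(2·38) ≡ 21/29. 29⁻¹ ≡ 13 (mod 47), so λ ≡ 21·13 ≡ 38.
  x = λ² - 39 - 39 = 1444 - 78 ≡ 3; y = λ·(39 - 3) - 38 ≡ 14. → (3, 14)
add P: (3, 14) + (22, 1). λ = (1 - 14)/(22 - 3) ≡ 34/19 mod 47. 19⁻¹ ≡ 5 (mod 47), so λ ≡ 29.
  x = λ² - 3 - 22 = 841 - 25 ≡ 17; y = λ·(3 - 17) - 14 ≡ 3. → (17, 3)

(17, 3)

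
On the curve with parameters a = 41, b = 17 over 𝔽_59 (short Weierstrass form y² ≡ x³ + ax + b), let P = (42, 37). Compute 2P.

(2, 44)

tangent at (42, 37): λ = (3·42² + 41)/(2·37) ≡ 23/15. 15⁻¹ ≡ 4 (mod 59), so λ ≡ 23·4 ≡ 33.
  x = λ² - 42 - 42 = 1089 - 84 ≡ 2; y = λ·(42 - 2) - 37 ≡ 44. → (2, 44)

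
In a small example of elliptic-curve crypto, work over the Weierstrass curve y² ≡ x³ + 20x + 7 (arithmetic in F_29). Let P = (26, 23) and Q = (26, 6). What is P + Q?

O

The two points share x = 26 and their y-coordinates satisfy 23 + 6 ≡ 0 (mod 29), so they are inverses. Their sum is O.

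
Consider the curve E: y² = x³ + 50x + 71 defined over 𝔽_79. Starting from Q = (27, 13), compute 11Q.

Repeated addition: build up to 11Q.
2Q: tangent at (27, 13): λ = (3·27² + 50)/(2·13) ≡ 25/26. 26⁻¹ ≡ 76 (mod 79) since 26·76 = 1976 ≡ 1, so λ ≡ 25·76 ≡ 4.
  x = λ² - 27 - 27 = 16 - 54 ≡ 41; y = λ·(27 - 41) - 13 ≡ 10. → (41, 10)
3Q: (41, 10) + (27, 13). λ = (13 - 10)/(27 - 41) ≡ 3/65 mod 79. 65⁻¹ ≡ 62 (mod 79) since 65·62 = 4030 ≡ 1, so λ ≡ 28.
  x = λ² - 41 - 27 = 784 - 68 ≡ 5; y = λ·(41 - 5) - 10 ≡ 50. → (5, 50)
4Q: (5, 50) + (27, 13). λ = (13 - 50)/(27 - 5) ≡ 42/22 mod 79. 22⁻¹ ≡ 18 (mod 79), so λ ≡ 45.
  x = λ² - 5 - 27 = 2025 - 32 ≡ 18; y = λ·(5 - 18) - 50 ≡ 76. → (18, 76)
5Q: (18, 76) + (27, 13). λ = (13 - 76)/(27 - 18) ≡ 16/9 mod 79. 9⁻¹ ≡ 44 (mod 79) since 9·44 = 396 ≡ 1, so λ ≡ 72.
  x = λ² - 18 - 27 = 5184 - 45 ≡ 4; y = λ·(18 - 4) - 76 ≡ 63. → (4, 63)
6Q: (4, 63) + (27, 13). λ = (13 - 63)/(27 - 4) ≡ 29/23 mod 79. 23⁻¹ ≡ 55 (mod 79), so λ ≡ 15.
  x = λ² - 4 - 27 = 225 - 31 ≡ 36; y = λ·(4 - 36) - 63 ≡ 10. → (36, 10)
7Q: (36, 10) + (27, 13). λ = (13 - 10)/(27 - 36) ≡ 3/70 mod 79. 70⁻¹ ≡ 35 (mod 79) since 70·35 = 2450 ≡ 1, so λ ≡ 26.
  x = λ² - 36 - 27 = 676 - 63 ≡ 60; y = λ·(36 - 60) - 10 ≡ 77. → (60, 77)
8Q: (60, 77) + (27, 13). λ = (13 - 77)/(27 - 60) ≡ 15/46 mod 79. 46⁻¹ ≡ 67 (mod 79) since 46·67 = 3082 ≡ 1, so λ ≡ 57.
  x = λ² - 60 - 27 = 3249 - 87 ≡ 2; y = λ·(60 - 2) - 77 ≡ 69. → (2, 69)
9Q: (2, 69) + (27, 13). λ = (13 - 69)/(27 - 2) ≡ 23/25 mod 79. 25⁻¹ ≡ 19 (mod 79) since 25·19 = 475 ≡ 1, so λ ≡ 42.
  x = λ² - 2 - 27 = 1764 - 29 ≡ 76; y = λ·(2 - 76) - 69 ≡ 62. → (76, 62)
10Q: (76, 62) + (27, 13). λ = (13 - 62)/(27 - 76) ≡ 30/30 mod 79. 30⁻¹ ≡ 29 (mod 79) since 30·29 = 870 ≡ 1, so λ ≡ 1.
  x = λ² - 76 - 27 = 1 - 103 ≡ 56; y = λ·(76 - 56) - 62 ≡ 37. → (56, 37)
11Q: (56, 37) + (27, 13). λ = (13 - 37)/(27 - 56) ≡ 55/50 mod 79. 50⁻¹ ≡ 49 (mod 79), so λ ≡ 9.
  x = λ² - 56 - 27 = 81 - 83 ≡ 77; y = λ·(56 - 77) - 37 ≡ 11. → (77, 11)

(77, 11)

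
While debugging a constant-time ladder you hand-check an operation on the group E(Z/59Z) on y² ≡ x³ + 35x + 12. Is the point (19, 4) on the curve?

y² = 4² ≡ 16; x³ + 35x + 12 = 7536 ≡ 43 (mod 59). 16 ≠ 43.

no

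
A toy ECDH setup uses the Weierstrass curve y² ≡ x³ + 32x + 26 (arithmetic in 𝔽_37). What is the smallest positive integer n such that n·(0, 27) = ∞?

2P: tangent at (0, 27): λ = (3·0² + 32)/(2·27) ≡ 32/17. 17⁻¹ ≡ 24 (mod 37), so λ ≡ 32·24 ≡ 28.
  x = λ² - 0 - 0 = 784 - 0 ≡ 7; y = λ·(0 - 7) - 27 ≡ 36. → (7, 36)
3P: (7, 36) + (0, 27). λ = (27 - 36)/(0 - 7) ≡ 28/30 mod 37. 30⁻¹ ≡ 21 (mod 37) since 30·21 = 630 ≡ 1, so λ ≡ 33.
  x = λ² - 7 - 0 = 1089 - 7 ≡ 9; y = λ·(7 - 9) - 36 ≡ 9. → (9, 9)
4P: (9, 9) + (0, 27). λ = (27 - 9)/(0 - 9) ≡ 18/28 mod 37. 28⁻¹ ≡ 4 (mod 37), so λ ≡ 35.
  x = λ² - 9 - 0 = 1225 - 9 ≡ 32; y = λ·(9 - 32) - 9 ≡ 0. → (32, 0)
5P: (32, 0) + (0, 27). λ = (27 - 0)/(0 - 32) ≡ 27/5 mod 37. 5⁻¹ ≡ 15 (mod 37) since 5·15 = 75 ≡ 1, so λ ≡ 35.
  x = λ² - 32 - 0 = 1225 - 32 ≡ 9; y = λ·(32 - 9) - 0 ≡ 28. → (9, 28)
6P: (9, 28) + (0, 27). λ = (27 - 28)/(0 - 9) ≡ 36/28 mod 37. 28⁻¹ ≡ 4 (mod 37), so λ ≡ 33.
  x = λ² - 9 - 0 = 1089 - 9 ≡ 7; y = λ·(9 - 7) - 28 ≡ 1. → (7, 1)
7P: (7, 1) + (0, 27). λ = (27 - 1)/(0 - 7) ≡ 26/30 mod 37. 30⁻¹ ≡ 21 (mod 37) since 30·21 = 630 ≡ 1, so λ ≡ 28.
  x = λ² - 7 - 0 = 784 - 7 ≡ 0; y = λ·(7 - 0) - 1 ≡ 10. → (0, 10)
8P: (0, 10) + (0, 27): same x and y₁ ≡ -y₂, so the sum is ∞.
8P = ∞, so the order is 8.

8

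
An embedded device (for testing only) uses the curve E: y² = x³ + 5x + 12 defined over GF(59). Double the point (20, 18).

tangent at (20, 18): λ = (3·20² + 5)/(2·18) ≡ 25/36. 36⁻¹ ≡ 41 (mod 59), so λ ≡ 25·41 ≡ 22.
  x = λ² - 20 - 20 = 484 - 40 ≡ 31; y = λ·(20 - 31) - 18 ≡ 35. → (31, 35)

(31, 35)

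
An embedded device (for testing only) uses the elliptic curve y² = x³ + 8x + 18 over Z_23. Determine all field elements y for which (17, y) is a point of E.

x³ + 8x + 18 = 5067 ≡ 7 (mod 23).
7 is a non-residue mod 23; no y exists.

none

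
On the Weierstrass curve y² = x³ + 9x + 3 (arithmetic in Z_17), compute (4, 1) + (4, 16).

The two points share x = 4 and their y-coordinates satisfy 1 + 16 ≡ 0 (mod 17), so they are inverses. Their sum is ∞.

O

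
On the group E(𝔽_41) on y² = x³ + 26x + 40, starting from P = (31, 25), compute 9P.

Repeated addition: build up to 9P.
2P: tangent at (31, 25): λ = (3·31² + 26)/(2·25) ≡ 39/9. 9⁻¹ ≡ 32 (mod 41) since 9·32 = 288 ≡ 1, so λ ≡ 39·32 ≡ 18.
  x = λ² - 31 - 31 = 324 - 62 ≡ 16; y = λ·(31 - 16) - 25 ≡ 40. → (16, 40)
3P: (16, 40) + (31, 25). λ = (25 - 40)/(31 - 16) ≡ 26/15 mod 41. 15⁻¹ ≡ 11 (mod 41), so λ ≡ 40.
  x = λ² - 16 - 31 = 1600 - 47 ≡ 36; y = λ·(16 - 36) - 40 ≡ 21. → (36, 21)
4P: (36, 21) + (31, 25). λ = (25 - 21)/(31 - 36) ≡ 4/36 mod 41. 36⁻¹ ≡ 8 (mod 41), so λ ≡ 32.
  x = λ² - 36 - 31 = 1024 - 67 ≡ 14; y = λ·(36 - 14) - 21 ≡ 27. → (14, 27)
5P: (14, 27) + (31, 25). λ = (25 - 27)/(31 - 14) ≡ 39/17 mod 41. 17⁻¹ ≡ 29 (mod 41) since 17·29 = 493 ≡ 1, so λ ≡ 24.
  x = λ² - 14 - 31 = 576 - 45 ≡ 39; y = λ·(14 - 39) - 27 ≡ 29. → (39, 29)
6P: (39, 29) + (31, 25). λ = (25 - 29)/(31 - 39) ≡ 37/33 mod 41. 33⁻¹ ≡ 5 (mod 41) since 33·5 = 165 ≡ 1, so λ ≡ 21.
  x = λ² - 39 - 31 = 441 - 70 ≡ 2; y = λ·(39 - 2) - 29 ≡ 10. → (2, 10)
7P: (2, 10) + (31, 25). λ = (25 - 10)/(31 - 2) ≡ 15/29 mod 41. 29⁻¹ ≡ 17 (mod 41) since 29·17 = 493 ≡ 1, so λ ≡ 9.
  x = λ² - 2 - 31 = 81 - 33 ≡ 7; y = λ·(2 - 7) - 10 ≡ 27. → (7, 27)
8P: (7, 27) + (31, 25). λ = (25 - 27)/(31 - 7) ≡ 39/24 mod 41. 24⁻¹ ≡ 12 (mod 41) since 24·12 = 288 ≡ 1, so λ ≡ 17.
  x = λ² - 7 - 31 = 289 - 38 ≡ 5; y = λ·(7 - 5) - 27 ≡ 7. → (5, 7)
9P: (5, 7) + (31, 25). λ = (25 - 7)/(31 - 5) ≡ 18/26 mod 41. 26⁻¹ ≡ 30 (mod 41), so λ ≡ 7.
  x = λ² - 5 - 31 = 49 - 36 ≡ 13; y = λ·(5 - 13) - 7 ≡ 19. → (13, 19)

(13, 19)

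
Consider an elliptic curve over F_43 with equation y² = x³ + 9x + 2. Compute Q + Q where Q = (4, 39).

tangent at (4, 39): λ = (3·4² + 9)/(2·39) ≡ 14/35. 35⁻¹ ≡ 16 (mod 43) since 35·16 = 560 ≡ 1, so λ ≡ 14·16 ≡ 9.
  x = λ² - 4 - 4 = 81 - 8 ≡ 30; y = λ·(4 - 30) - 39 ≡ 28. → (30, 28)

(30, 28)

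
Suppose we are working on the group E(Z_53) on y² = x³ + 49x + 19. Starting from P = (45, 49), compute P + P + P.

Repeated addition: build up to 3P.
2P: tangent at (45, 49): λ = (3·45² + 49)/(2·49) ≡ 29/45. 45⁻¹ ≡ 33 (mod 53), so λ ≡ 29·33 ≡ 3.
  x = λ² - 45 - 45 = 9 - 90 ≡ 25; y = λ·(45 - 25) - 49 ≡ 11. → (25, 11)
3P: (25, 11) + (45, 49). λ = (49 - 11)/(45 - 25) ≡ 38/20 mod 53. 20⁻¹ ≡ 8 (mod 53) since 20·8 = 160 ≡ 1, so λ ≡ 39.
  x = λ² - 25 - 45 = 1521 - 70 ≡ 20; y = λ·(25 - 20) - 11 ≡ 25. → (20, 25)

(20, 25)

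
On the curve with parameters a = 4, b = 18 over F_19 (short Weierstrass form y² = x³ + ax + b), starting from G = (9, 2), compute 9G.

(1, 2)

Repeated addition: build up to 9G.
2G: tangent at (9, 2): λ = (3·9² + 4)/(2·2) ≡ 0/4. 4⁻¹ ≡ 5 (mod 19) since 4·5 = 20 ≡ 1, so λ ≡ 0·5 ≡ 0.
  x = λ² - 9 - 9 = 0 - 18 ≡ 1; y = λ·(9 - 1) - 2 ≡ 17. → (1, 17)
3G: (1, 17) + (9, 2). λ = (2 - 17)/(9 - 1) ≡ 4/8 mod 19. 8⁻¹ ≡ 12 (mod 19) since 8·12 = 96 ≡ 1, so λ ≡ 10.
  x = λ² - 1 - 9 = 100 - 10 ≡ 14; y = λ·(1 - 14) - 17 ≡ 5. → (14, 5)
4G: (14, 5) + (9, 2). λ = (2 - 5)/(9 - 14) ≡ 16/14 mod 19. 14⁻¹ ≡ 15 (mod 19), so λ ≡ 12.
  x = λ² - 14 - 9 = 144 - 23 ≡ 7; y = λ·(14 - 7) - 5 ≡ 3. → (7, 3)
5G: (7, 3) + (9, 2). λ = (2 - 3)/(9 - 7) ≡ 18/2 mod 19. 2⁻¹ ≡ 10 (mod 19), so λ ≡ 9.
  x = λ² - 7 - 9 = 81 - 16 ≡ 8; y = λ·(7 - 8) - 3 ≡ 7. → (8, 7)
6G: (8, 7) + (9, 2). λ = (2 - 7)/(9 - 8) ≡ 14/1 mod 19. 1⁻¹ ≡ 1 (mod 19), so λ ≡ 14.
  x = λ² - 8 - 9 = 196 - 17 ≡ 8; y = λ·(8 - 8) - 7 ≡ 12. → (8, 12)
7G: (8, 12) + (9, 2). λ = (2 - 12)/(9 - 8) ≡ 9/1 mod 19. 1⁻¹ ≡ 1 (mod 19), so λ ≡ 9.
  x = λ² - 8 - 9 = 81 - 17 ≡ 7; y = λ·(8 - 7) - 12 ≡ 16. → (7, 16)
8G: (7, 16) + (9, 2). λ = (2 - 16)/(9 - 7) ≡ 5/2 mod 19. 2⁻¹ ≡ 10 (mod 19) since 2·10 = 20 ≡ 1, so λ ≡ 12.
  x = λ² - 7 - 9 = 144 - 16 ≡ 14; y = λ·(7 - 14) - 16 ≡ 14. → (14, 14)
9G: (14, 14) + (9, 2). λ = (2 - 14)/(9 - 14) ≡ 7/14 mod 19. 14⁻¹ ≡ 15 (mod 19) since 14·15 = 210 ≡ 1, so λ ≡ 10.
  x = λ² - 14 - 9 = 100 - 23 ≡ 1; y = λ·(14 - 1) - 14 ≡ 2. → (1, 2)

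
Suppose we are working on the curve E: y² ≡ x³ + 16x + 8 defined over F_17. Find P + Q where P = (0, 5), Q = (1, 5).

(0, 5) + (1, 5). λ = (5 - 5)/(1 - 0) ≡ 0/1 mod 17. 1⁻¹ ≡ 1 (mod 17), so λ ≡ 0.
  x = λ² - 0 - 1 = 0 - 1 ≡ 16; y = λ·(0 - 16) - 5 ≡ 12. → (16, 12)

(16, 12)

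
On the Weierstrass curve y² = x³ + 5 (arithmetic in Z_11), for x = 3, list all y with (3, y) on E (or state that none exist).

none

x³ + 0x + 5 = 32 ≡ 10 (mod 11).
10 is a non-residue mod 11; no y exists.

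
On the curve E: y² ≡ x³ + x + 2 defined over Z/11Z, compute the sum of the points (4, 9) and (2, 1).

(10, 0)

(4, 9) + (2, 1). λ = (1 - 9)/(2 - 4) ≡ 3/9 mod 11. 9⁻¹ ≡ 5 (mod 11), so λ ≡ 4.
  x = λ² - 4 - 2 = 16 - 6 ≡ 10; y = λ·(4 - 10) - 9 ≡ 0. → (10, 0)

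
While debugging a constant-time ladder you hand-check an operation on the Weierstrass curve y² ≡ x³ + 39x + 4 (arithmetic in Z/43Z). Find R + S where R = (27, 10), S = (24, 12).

(27, 10) + (24, 12). λ = (12 - 10)/(24 - 27) ≡ 2/40 mod 43. 40⁻¹ ≡ 14 (mod 43), so λ ≡ 28.
  x = λ² - 27 - 24 = 784 - 51 ≡ 2; y = λ·(27 - 2) - 10 ≡ 2. → (2, 2)

(2, 2)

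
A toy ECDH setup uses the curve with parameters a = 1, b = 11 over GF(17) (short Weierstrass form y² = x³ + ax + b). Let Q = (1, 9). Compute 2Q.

(14, 7)

tangent at (1, 9): λ = (3·1² + 1)/(2·9) ≡ 4/1. 1⁻¹ ≡ 1 (mod 17), so λ ≡ 4·1 ≡ 4.
  x = λ² - 1 - 1 = 16 - 2 ≡ 14; y = λ·(1 - 14) - 9 ≡ 7. → (14, 7)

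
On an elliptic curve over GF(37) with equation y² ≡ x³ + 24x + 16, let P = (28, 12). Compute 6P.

Repeated addition: build up to 6P.
2P: tangent at (28, 12): λ = (3·28² + 24)/(2·12) ≡ 8/24. 24⁻¹ ≡ 17 (mod 37), so λ ≡ 8·17 ≡ 25.
  x = λ² - 28 - 28 = 625 - 56 ≡ 14; y = λ·(28 - 14) - 12 ≡ 5. → (14, 5)
3P: (14, 5) + (28, 12). λ = (12 - 5)/(28 - 14) ≡ 7/14 mod 37. 14⁻¹ ≡ 8 (mod 37) since 14·8 = 112 ≡ 1, so λ ≡ 19.
  x = λ² - 14 - 28 = 361 - 42 ≡ 23; y = λ·(14 - 23) - 5 ≡ 9. → (23, 9)
4P: (23, 9) + (28, 12). λ = (12 - 9)/(28 - 23) ≡ 3/5 mod 37. 5⁻¹ ≡ 15 (mod 37), so λ ≡ 8.
  x = λ² - 23 - 28 = 64 - 51 ≡ 13; y = λ·(23 - 13) - 9 ≡ 34. → (13, 34)
5P: (13, 34) + (28, 12). λ = (12 - 34)/(28 - 13) ≡ 15/15 mod 37. 15⁻¹ ≡ 5 (mod 37) since 15·5 = 75 ≡ 1, so λ ≡ 1.
  x = λ² - 13 - 28 = 1 - 41 ≡ 34; y = λ·(13 - 34) - 34 ≡ 19. → (34, 19)
6P: (34, 19) + (28, 12). λ = (12 - 19)/(28 - 34) ≡ 30/31 mod 37. 31⁻¹ ≡ 6 (mod 37) since 31·6 = 186 ≡ 1, so λ ≡ 32.
  x = λ² - 34 - 28 = 1024 - 62 ≡ 0; y = λ·(34 - 0) - 19 ≡ 33. → (0, 33)

(0, 33)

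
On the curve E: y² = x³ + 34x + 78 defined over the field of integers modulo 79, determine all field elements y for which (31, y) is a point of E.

x³ + 34x + 78 = 30923 ≡ 34 (mod 79).
34 is a non-residue mod 79; no y exists.

none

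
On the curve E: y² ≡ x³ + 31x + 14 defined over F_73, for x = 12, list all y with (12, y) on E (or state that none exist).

17, 56

x³ + 31x + 14 = 2114 ≡ 70 (mod 73).
Square roots of 70 mod 73: 17 and 56 (since 17² = 289 ≡ 70).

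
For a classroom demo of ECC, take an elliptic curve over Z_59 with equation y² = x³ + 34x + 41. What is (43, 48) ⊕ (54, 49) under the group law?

(41, 38)

(43, 48) + (54, 49). λ = (49 - 48)/(54 - 43) ≡ 1/11 mod 59. 11⁻¹ ≡ 43 (mod 59), so λ ≡ 43.
  x = λ² - 43 - 54 = 1849 - 97 ≡ 41; y = λ·(43 - 41) - 48 ≡ 38. → (41, 38)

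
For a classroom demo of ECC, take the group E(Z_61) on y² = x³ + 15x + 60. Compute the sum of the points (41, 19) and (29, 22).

(33, 40)

(41, 19) + (29, 22). λ = (22 - 19)/(29 - 41) ≡ 3/49 mod 61. 49⁻¹ ≡ 5 (mod 61), so λ ≡ 15.
  x = λ² - 41 - 29 = 225 - 70 ≡ 33; y = λ·(41 - 33) - 19 ≡ 40. → (33, 40)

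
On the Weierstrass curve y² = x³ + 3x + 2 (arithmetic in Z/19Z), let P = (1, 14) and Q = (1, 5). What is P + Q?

O

The two points share x = 1 and their y-coordinates satisfy 14 + 5 ≡ 0 (mod 19), so they are inverses. Their sum is the point at infinity.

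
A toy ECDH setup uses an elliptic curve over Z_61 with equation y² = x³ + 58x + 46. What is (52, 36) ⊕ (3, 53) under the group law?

(33, 57)

(52, 36) + (3, 53). λ = (53 - 36)/(3 - 52) ≡ 17/12 mod 61. 12⁻¹ ≡ 56 (mod 61), so λ ≡ 37.
  x = λ² - 52 - 3 = 1369 - 55 ≡ 33; y = λ·(52 - 33) - 36 ≡ 57. → (33, 57)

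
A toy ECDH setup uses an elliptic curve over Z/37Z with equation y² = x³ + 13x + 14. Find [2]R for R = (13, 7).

tangent at (13, 7): λ = (3·13² + 13)/(2·7) ≡ 2/14. 14⁻¹ ≡ 8 (mod 37) since 14·8 = 112 ≡ 1, so λ ≡ 2·8 ≡ 16.
  x = λ² - 13 - 13 = 256 - 26 ≡ 8; y = λ·(13 - 8) - 7 ≡ 36. → (8, 36)

(8, 36)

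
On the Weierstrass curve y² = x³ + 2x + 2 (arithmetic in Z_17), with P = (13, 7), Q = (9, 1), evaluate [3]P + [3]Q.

First 3P:
Repeated addition: build up to 3P.
2P: tangent at (13, 7): λ = (3·13² + 2)/(2·7) ≡ 16/14. 14⁻¹ ≡ 11 (mod 17), so λ ≡ 16·11 ≡ 6.
  x = λ² - 13 - 13 = 36 - 26 ≡ 10; y = λ·(13 - 10) - 7 ≡ 11. → (10, 11)
3P: (10, 11) + (13, 7). λ = (7 - 11)/(13 - 10) ≡ 13/3 mod 17. 3⁻¹ ≡ 6 (mod 17), so λ ≡ 10.
  x = λ² - 10 - 13 = 100 - 23 ≡ 9; y = λ·(10 - 9) - 11 ≡ 16. → (9, 16)
3P = (9, 16).
Next 3Q:
Repeated addition: build up to 3Q.
2Q: tangent at (9, 1): λ = (3·9² + 2)/(2·1) ≡ 7/2. 2⁻¹ ≡ 9 (mod 17), so λ ≡ 7·9 ≡ 12.
  x = λ² - 9 - 9 = 144 - 18 ≡ 7; y = λ·(9 - 7) - 1 ≡ 6. → (7, 6)
3Q: (7, 6) + (9, 1). λ = (1 - 6)/(9 - 7) ≡ 12/2 mod 17. 2⁻¹ ≡ 9 (mod 17) since 2·9 = 18 ≡ 1, so λ ≡ 6.
  x = λ² - 7 - 9 = 36 - 16 ≡ 3; y = λ·(7 - 3) - 6 ≡ 1. → (3, 1)
3Q = (3, 1).
Finally 3P + 3Q:
(9, 16) + (3, 1). λ = (1 - 16)/(3 - 9) ≡ 2/11 mod 17. 11⁻¹ ≡ 14 (mod 17) since 11·14 = 154 ≡ 1, so λ ≡ 11.
  x = λ² - 9 - 3 = 121 - 12 ≡ 7; y = λ·(9 - 7) - 16 ≡ 6. → (7, 6)

(7, 6)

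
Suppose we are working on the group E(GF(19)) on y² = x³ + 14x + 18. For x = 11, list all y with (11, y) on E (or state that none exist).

x³ + 14x + 18 = 1503 ≡ 2 (mod 19).
2 is a non-residue mod 19; no y exists.

none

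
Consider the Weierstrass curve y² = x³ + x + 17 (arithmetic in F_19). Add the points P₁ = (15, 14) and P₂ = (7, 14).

(16, 5)

(15, 14) + (7, 14). λ = (14 - 14)/(7 - 15) ≡ 0/11 mod 19. 11⁻¹ ≡ 7 (mod 19), so λ ≡ 0.
  x = λ² - 15 - 7 = 0 - 22 ≡ 16; y = λ·(15 - 16) - 14 ≡ 5. → (16, 5)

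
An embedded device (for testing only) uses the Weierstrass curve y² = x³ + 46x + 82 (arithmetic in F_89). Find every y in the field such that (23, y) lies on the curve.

none

x³ + 46x + 82 = 13307 ≡ 46 (mod 89).
46 is a non-residue mod 89; no y exists.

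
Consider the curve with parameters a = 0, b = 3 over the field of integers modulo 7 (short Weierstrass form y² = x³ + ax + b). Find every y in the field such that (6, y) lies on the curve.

x³ + 0x + 3 = 219 ≡ 2 (mod 7).
Square roots of 2 mod 7: 3 and 4 (since 3² = 9 ≡ 2).

3, 4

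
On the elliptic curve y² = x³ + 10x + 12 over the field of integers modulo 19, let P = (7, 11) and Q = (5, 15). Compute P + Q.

(7, 11) + (5, 15). λ = (15 - 11)/(5 - 7) ≡ 4/17 mod 19. 17⁻¹ ≡ 9 (mod 19), so λ ≡ 17.
  x = λ² - 7 - 5 = 289 - 12 ≡ 11; y = λ·(7 - 11) - 11 ≡ 16. → (11, 16)

(11, 16)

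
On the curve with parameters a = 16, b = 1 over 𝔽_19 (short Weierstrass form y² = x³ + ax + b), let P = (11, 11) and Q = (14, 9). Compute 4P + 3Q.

First 4P:
Repeated addition: build up to 4P.
2P: tangent at (11, 11): λ = (3·11² + 16)/(2·11) ≡ 18/3. 3⁻¹ ≡ 13 (mod 19) since 3·13 = 39 ≡ 1, so λ ≡ 18·13 ≡ 6.
  x = λ² - 11 - 11 = 36 - 22 ≡ 14; y = λ·(11 - 14) - 11 ≡ 9. → (14, 9)
3P: (14, 9) + (11, 11). λ = (11 - 9)/(11 - 14) ≡ 2/16 mod 19. 16⁻¹ ≡ 6 (mod 19), so λ ≡ 12.
  x = λ² - 14 - 11 = 144 - 25 ≡ 5; y = λ·(14 - 5) - 9 ≡ 4. → (5, 4)
4P: (5, 4) + (11, 11). λ = (11 - 4)/(11 - 5) ≡ 7/6 mod 19. 6⁻¹ ≡ 16 (mod 19), so λ ≡ 17.
  x = λ² - 5 - 11 = 289 - 16 ≡ 7; y = λ·(5 - 7) - 4 ≡ 0. → (7, 0)
4P = (7, 0).
Next 3Q:
Repeated addition: build up to 3Q.
2Q: tangent at (14, 9): λ = (3·14² + 16)/(2·9) ≡ 15/18. 18⁻¹ ≡ 18 (mod 19), so λ ≡ 15·18 ≡ 4.
  x = λ² - 14 - 14 = 16 - 28 ≡ 7; y = λ·(14 - 7) - 9 ≡ 0. → (7, 0)
3Q: (7, 0) + (14, 9). λ = (9 - 0)/(14 - 7) ≡ 9/7 mod 19. 7⁻¹ ≡ 11 (mod 19) since 7·11 = 77 ≡ 1, so λ ≡ 4.
  x = λ² - 7 - 14 = 16 - 21 ≡ 14; y = λ·(7 - 14) - 0 ≡ 10. → (14, 10)
3Q = (14, 10).
Finally 4P + 3Q:
(7, 0) + (14, 10). λ = (10 - 0)/(14 - 7) ≡ 10/7 mod 19. 7⁻¹ ≡ 11 (mod 19), so λ ≡ 15.
  x = λ² - 7 - 14 = 225 - 21 ≡ 14; y = λ·(7 - 14) - 0 ≡ 9. → (14, 9)

(14, 9)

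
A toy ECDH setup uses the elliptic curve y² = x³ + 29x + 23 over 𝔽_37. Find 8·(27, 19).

Write G = (27, 19).
Repeated addition: build up to 8G.
2G: tangent at (27, 19): λ = (3·27² + 29)/(2·19) ≡ 33/1. 1⁻¹ ≡ 1 (mod 37), so λ ≡ 33·1 ≡ 33.
  x = λ² - 27 - 27 = 1089 - 54 ≡ 36; y = λ·(27 - 36) - 19 ≡ 17. → (36, 17)
3G: (36, 17) + (27, 19). λ = (19 - 17)/(27 - 36) ≡ 2/28 mod 37. 28⁻¹ ≡ 4 (mod 37), so λ ≡ 8.
  x = λ² - 36 - 27 = 64 - 63 ≡ 1; y = λ·(36 - 1) - 17 ≡ 4. → (1, 4)
4G: (1, 4) + (27, 19). λ = (19 - 4)/(27 - 1) ≡ 15/26 mod 37. 26⁻¹ ≡ 10 (mod 37) since 26·10 = 260 ≡ 1, so λ ≡ 2.
  x = λ² - 1 - 27 = 4 - 28 ≡ 13; y = λ·(1 - 13) - 4 ≡ 9. → (13, 9)
5G: (13, 9) + (27, 19). λ = (19 - 9)/(27 - 13) ≡ 10/14 mod 37. 14⁻¹ ≡ 8 (mod 37), so λ ≡ 6.
  x = λ² - 13 - 27 = 36 - 40 ≡ 33; y = λ·(13 - 33) - 9 ≡ 19. → (33, 19)
6G: (33, 19) + (27, 19). λ = (19 - 19)/(27 - 33) ≡ 0/31 mod 37. 31⁻¹ ≡ 6 (mod 37) since 31·6 = 186 ≡ 1, so λ ≡ 0.
  x = λ² - 33 - 27 = 0 - 60 ≡ 14; y = λ·(33 - 14) - 19 ≡ 18. → (14, 18)
7G: (14, 18) + (27, 19). λ = (19 - 18)/(27 - 14) ≡ 1/13 mod 37. 13⁻¹ ≡ 20 (mod 37) since 13·20 = 260 ≡ 1, so λ ≡ 20.
  x = λ² - 14 - 27 = 400 - 41 ≡ 26; y = λ·(14 - 26) - 18 ≡ 1. → (26, 1)
8G: (26, 1) + (27, 19). λ = (19 - 1)/(27 - 26) ≡ 18/1 mod 37. 1⁻¹ ≡ 1 (mod 37) since 1·1 = 1 ≡ 1, so λ ≡ 18.
  x = λ² - 26 - 27 = 324 - 53 ≡ 12; y = λ·(26 - 12) - 1 ≡ 29. → (12, 29)

(12, 29)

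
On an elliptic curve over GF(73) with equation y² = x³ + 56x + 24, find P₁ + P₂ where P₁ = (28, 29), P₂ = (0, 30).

(68, 35)

(28, 29) + (0, 30). λ = (30 - 29)/(0 - 28) ≡ 1/45 mod 73. 45⁻¹ ≡ 13 (mod 73), so λ ≡ 13.
  x = λ² - 28 - 0 = 169 - 28 ≡ 68; y = λ·(28 - 68) - 29 ≡ 35. → (68, 35)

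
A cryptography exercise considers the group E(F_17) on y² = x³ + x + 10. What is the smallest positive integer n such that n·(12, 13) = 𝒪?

6

2P: tangent at (12, 13): λ = (3·12² + 1)/(2·13) ≡ 8/9. 9⁻¹ ≡ 2 (mod 17) since 9·2 = 18 ≡ 1, so λ ≡ 8·2 ≡ 16.
  x = λ² - 12 - 12 = 256 - 24 ≡ 11; y = λ·(12 - 11) - 13 ≡ 3. → (11, 3)
3P: (11, 3) + (12, 13). λ = (13 - 3)/(12 - 11) ≡ 10/1 mod 17. 1⁻¹ ≡ 1 (mod 17) since 1·1 = 1 ≡ 1, so λ ≡ 10.
  x = λ² - 11 - 12 = 100 - 23 ≡ 9; y = λ·(11 - 9) - 3 ≡ 0. → (9, 0)
4P: (9, 0) + (12, 13). λ = (13 - 0)/(12 - 9) ≡ 13/3 mod 17. 3⁻¹ ≡ 6 (mod 17), so λ ≡ 10.
  x = λ² - 9 - 12 = 100 - 21 ≡ 11; y = λ·(9 - 11) - 0 ≡ 14. → (11, 14)
5P: (11, 14) + (12, 13). λ = (13 - 14)/(12 - 11) ≡ 16/1 mod 17. 1⁻¹ ≡ 1 (mod 17) since 1·1 = 1 ≡ 1, so λ ≡ 16.
  x = λ² - 11 - 12 = 256 - 23 ≡ 12; y = λ·(11 - 12) - 14 ≡ 4. → (12, 4)
6P: (12, 4) + (12, 13): same x and y₁ ≡ -y₂, so the sum is 𝒪.
6P = 𝒪, so the order is 6.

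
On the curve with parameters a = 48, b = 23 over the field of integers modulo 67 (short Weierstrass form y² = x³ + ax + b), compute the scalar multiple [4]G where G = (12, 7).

(52, 45)

Repeated addition: build up to 4G.
2G: tangent at (12, 7): λ = (3·12² + 48)/(2·7) ≡ 11/14. 14⁻¹ ≡ 24 (mod 67), so λ ≡ 11·24 ≡ 63.
  x = λ² - 12 - 12 = 3969 - 24 ≡ 59; y = λ·(12 - 59) - 7 ≡ 47. → (59, 47)
3G: (59, 47) + (12, 7). λ = (7 - 47)/(12 - 59) ≡ 27/20 mod 67. 20⁻¹ ≡ 57 (mod 67) since 20·57 = 1140 ≡ 1, so λ ≡ 65.
  x = λ² - 59 - 12 = 4225 - 71 ≡ 0; y = λ·(59 - 0) - 47 ≡ 36. → (0, 36)
4G: (0, 36) + (12, 7). λ = (7 - 36)/(12 - 0) ≡ 38/12 mod 67. 12⁻¹ ≡ 28 (mod 67), so λ ≡ 59.
  x = λ² - 0 - 12 = 3481 - 12 ≡ 52; y = λ·(0 - 52) - 36 ≡ 45. → (52, 45)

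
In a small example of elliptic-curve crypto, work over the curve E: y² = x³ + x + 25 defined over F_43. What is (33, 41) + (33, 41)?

(20, 2)

tangent at (33, 41): λ = (3·33² + 1)/(2·41) ≡ 0/39. 39⁻¹ ≡ 32 (mod 43), so λ ≡ 0·32 ≡ 0.
  x = λ² - 33 - 33 = 0 - 66 ≡ 20; y = λ·(33 - 20) - 41 ≡ 2. → (20, 2)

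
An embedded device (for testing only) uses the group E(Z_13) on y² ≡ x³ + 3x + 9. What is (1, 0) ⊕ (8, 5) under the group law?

(0, 10)

(1, 0) + (8, 5). λ = (5 - 0)/(8 - 1) ≡ 5/7 mod 13. 7⁻¹ ≡ 2 (mod 13) since 7·2 = 14 ≡ 1, so λ ≡ 10.
  x = λ² - 1 - 8 = 100 - 9 ≡ 0; y = λ·(1 - 0) - 0 ≡ 10. → (0, 10)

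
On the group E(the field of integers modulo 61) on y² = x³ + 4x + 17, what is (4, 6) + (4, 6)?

(4, 55)

tangent at (4, 6): λ = (3·4² + 4)/(2·6) ≡ 52/12. 12⁻¹ ≡ 56 (mod 61) since 12·56 = 672 ≡ 1, so λ ≡ 52·56 ≡ 45.
  x = λ² - 4 - 4 = 2025 - 8 ≡ 4; y = λ·(4 - 4) - 6 ≡ 55. → (4, 55)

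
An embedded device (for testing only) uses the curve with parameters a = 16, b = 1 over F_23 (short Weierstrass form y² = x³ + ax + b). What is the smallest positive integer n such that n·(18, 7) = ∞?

2P: tangent at (18, 7): λ = (3·18² + 16)/(2·7) ≡ 22/14. 14⁻¹ ≡ 5 (mod 23) since 14·5 = 70 ≡ 1, so λ ≡ 22·5 ≡ 18.
  x = λ² - 18 - 18 = 324 - 36 ≡ 12; y = λ·(18 - 12) - 7 ≡ 9. → (12, 9)
3P: (12, 9) + (18, 7). λ = (7 - 9)/(18 - 12) ≡ 21/6 mod 23. 6⁻¹ ≡ 4 (mod 23), so λ ≡ 15.
  x = λ² - 12 - 18 = 225 - 30 ≡ 11; y = λ·(12 - 11) - 9 ≡ 6. → (11, 6)
4P: (11, 6) + (18, 7). λ = (7 - 6)/(18 - 11) ≡ 1/7 mod 23. 7⁻¹ ≡ 10 (mod 23), so λ ≡ 10.
  x = λ² - 11 - 18 = 100 - 29 ≡ 2; y = λ·(11 - 2) - 6 ≡ 15. → (2, 15)
5P: (2, 15) + (18, 7). λ = (7 - 15)/(18 - 2) ≡ 15/16 mod 23. 16⁻¹ ≡ 13 (mod 23) since 16·13 = 208 ≡ 1, so λ ≡ 11.
  x = λ² - 2 - 18 = 121 - 20 ≡ 9; y = λ·(2 - 9) - 15 ≡ 0. → (9, 0)
6P: (9, 0) + (18, 7). λ = (7 - 0)/(18 - 9) ≡ 7/9 mod 23. 9⁻¹ ≡ 18 (mod 23) since 9·18 = 162 ≡ 1, so λ ≡ 11.
  x = λ² - 9 - 18 = 121 - 27 ≡ 2; y = λ·(9 - 2) - 0 ≡ 8. → (2, 8)
7P: (2, 8) + (18, 7). λ = (7 - 8)/(18 - 2) ≡ 22/16 mod 23. 16⁻¹ ≡ 13 (mod 23) since 16·13 = 208 ≡ 1, so λ ≡ 10.
  x = λ² - 2 - 18 = 100 - 20 ≡ 11; y = λ·(2 - 11) - 8 ≡ 17. → (11, 17)
8P: (11, 17) + (18, 7). λ = (7 - 17)/(18 - 11) ≡ 13/7 mod 23. 7⁻¹ ≡ 10 (mod 23), so λ ≡ 15.
  x = λ² - 11 - 18 = 225 - 29 ≡ 12; y = λ·(11 - 12) - 17 ≡ 14. → (12, 14)
9P: (12, 14) + (18, 7). λ = (7 - 14)/(18 - 12) ≡ 16/6 mod 23. 6⁻¹ ≡ 4 (mod 23), so λ ≡ 18.
  x = λ² - 12 - 18 = 324 - 30 ≡ 18; y = λ·(12 - 18) - 14 ≡ 16. → (18, 16)
10P: (18, 16) + (18, 7): same x and y₁ ≡ -y₂, so the sum is ∞.
10P = ∞, so the order is 10.

10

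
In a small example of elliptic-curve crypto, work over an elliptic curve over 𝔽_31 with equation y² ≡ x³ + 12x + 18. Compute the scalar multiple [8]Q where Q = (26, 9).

Double-and-add on 8 = (1000)₂. Start with Q = (26, 9) for the leading 1-bit.
double: tangent at (26, 9): λ = (3·26² + 12)/(2·9) ≡ 25/18. 18⁻¹ ≡ 19 (mod 31) since 18·19 = 342 ≡ 1, so λ ≡ 25·19 ≡ 10.
  x = λ² - 26 - 26 = 100 - 52 ≡ 17; y = λ·(26 - 17) - 9 ≡ 19. → (17, 19)
double: tangent at (17, 19): λ = (3·17² + 12)/(2·19) ≡ 11/7. 7⁻¹ ≡ 9 (mod 31), so λ ≡ 11·9 ≡ 6.
  x = λ² - 17 - 17 = 36 - 34 ≡ 2; y = λ·(17 - 2) - 19 ≡ 9. → (2, 9)
double: tangent at (2, 9): λ = (3·2² + 12)/(2·9) ≡ 24/18. 18⁻¹ ≡ 19 (mod 31), so λ ≡ 24·19 ≡ 22.
  x = λ² - 2 - 2 = 484 - 4 ≡ 15; y = λ·(2 - 15) - 9 ≡ 15. → (15, 15)

(15, 15)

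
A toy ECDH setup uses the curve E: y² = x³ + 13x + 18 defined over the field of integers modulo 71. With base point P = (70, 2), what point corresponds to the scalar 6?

(19, 38)

Double-and-add on 6 = (110)₂. Start with P = (70, 2) for the leading 1-bit.
double: tangent at (70, 2): λ = (3·70² + 13)/(2·2) ≡ 16/4. 4⁻¹ ≡ 18 (mod 71), so λ ≡ 16·18 ≡ 4.
  x = λ² - 70 - 70 = 16 - 140 ≡ 18; y = λ·(70 - 18) - 2 ≡ 64. → (18, 64)
add P: (18, 64) + (70, 2). λ = (2 - 64)/(70 - 18) ≡ 9/52 mod 71. 52⁻¹ ≡ 56 (mod 71), so λ ≡ 7.
  x = λ² - 18 - 70 = 49 - 88 ≡ 32; y = λ·(18 - 32) - 64 ≡ 51. → (32, 51)
double: tangent at (32, 51): λ = (3·32² + 13)/(2·51) ≡ 32/31. 31⁻¹ ≡ 55 (mod 71), so λ ≡ 32·55 ≡ 56.
  x = λ² - 32 - 32 = 3136 - 64 ≡ 19; y = λ·(32 - 19) - 51 ≡ 38. → (19, 38)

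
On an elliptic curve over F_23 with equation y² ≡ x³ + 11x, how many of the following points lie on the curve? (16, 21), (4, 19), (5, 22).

(16, 21): 21² ≡ 4, rhs ≡ 17 → off.
(4, 19): 19² ≡ 16, rhs ≡ 16 → on.
(5, 22): 22² ≡ 1, rhs ≡ 19 → off.

1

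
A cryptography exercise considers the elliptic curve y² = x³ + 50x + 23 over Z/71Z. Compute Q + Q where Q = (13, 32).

tangent at (13, 32): λ = (3·13² + 50)/(2·32) ≡ 60/64. 64⁻¹ ≡ 10 (mod 71), so λ ≡ 60·10 ≡ 32.
  x = λ² - 13 - 13 = 1024 - 26 ≡ 4; y = λ·(13 - 4) - 32 ≡ 43. → (4, 43)

(4, 43)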